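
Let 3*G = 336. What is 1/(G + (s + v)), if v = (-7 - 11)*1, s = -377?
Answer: -1/283 ≈ -0.0035336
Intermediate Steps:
G = 112 (G = (⅓)*336 = 112)
v = -18 (v = -18*1 = -18)
1/(G + (s + v)) = 1/(112 + (-377 - 18)) = 1/(112 - 395) = 1/(-283) = -1/283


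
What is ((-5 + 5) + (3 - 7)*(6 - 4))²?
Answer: 64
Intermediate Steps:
((-5 + 5) + (3 - 7)*(6 - 4))² = (0 - 4*2)² = (0 - 8)² = (-8)² = 64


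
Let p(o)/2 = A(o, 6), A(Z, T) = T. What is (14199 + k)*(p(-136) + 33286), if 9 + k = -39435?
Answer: -840608010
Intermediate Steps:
k = -39444 (k = -9 - 39435 = -39444)
p(o) = 12 (p(o) = 2*6 = 12)
(14199 + k)*(p(-136) + 33286) = (14199 - 39444)*(12 + 33286) = -25245*33298 = -840608010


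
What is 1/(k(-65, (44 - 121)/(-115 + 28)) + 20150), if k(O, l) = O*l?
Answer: 87/1748045 ≈ 4.9770e-5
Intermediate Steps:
1/(k(-65, (44 - 121)/(-115 + 28)) + 20150) = 1/(-65*(44 - 121)/(-115 + 28) + 20150) = 1/(-(-5005)/(-87) + 20150) = 1/(-(-5005)*(-1)/87 + 20150) = 1/(-65*77/87 + 20150) = 1/(-5005/87 + 20150) = 1/(1748045/87) = 87/1748045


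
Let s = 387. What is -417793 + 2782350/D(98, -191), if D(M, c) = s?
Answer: -17655949/43 ≈ -4.1060e+5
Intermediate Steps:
D(M, c) = 387
-417793 + 2782350/D(98, -191) = -417793 + 2782350/387 = -417793 + 2782350*(1/387) = -417793 + 309150/43 = -17655949/43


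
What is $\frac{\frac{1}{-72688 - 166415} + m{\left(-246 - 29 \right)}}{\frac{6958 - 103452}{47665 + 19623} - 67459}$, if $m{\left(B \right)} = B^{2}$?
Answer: $- \frac{608356338198856}{542677456277829} \approx -1.121$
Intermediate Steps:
$\frac{\frac{1}{-72688 - 166415} + m{\left(-246 - 29 \right)}}{\frac{6958 - 103452}{47665 + 19623} - 67459} = \frac{\frac{1}{-72688 - 166415} + \left(-246 - 29\right)^{2}}{\frac{6958 - 103452}{47665 + 19623} - 67459} = \frac{\frac{1}{-72688 - 166415} + \left(-246 - 29\right)^{2}}{- \frac{96494}{67288} - 67459} = \frac{\frac{1}{-239103} + \left(-275\right)^{2}}{\left(-96494\right) \frac{1}{67288} - 67459} = \frac{- \frac{1}{239103} + 75625}{- \frac{48247}{33644} - 67459} = \frac{18082164374}{239103 \left(- \frac{2269638843}{33644}\right)} = \frac{18082164374}{239103} \left(- \frac{33644}{2269638843}\right) = - \frac{608356338198856}{542677456277829}$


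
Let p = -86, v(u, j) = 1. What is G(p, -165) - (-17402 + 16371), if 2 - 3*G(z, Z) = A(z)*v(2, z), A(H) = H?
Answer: 3181/3 ≈ 1060.3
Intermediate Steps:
G(z, Z) = 2/3 - z/3
G(p, -165) - (-17402 + 16371) = (2/3 - 1/3*(-86)) - (-17402 + 16371) = (2/3 + 86/3) - 1*(-1031) = 88/3 + 1031 = 3181/3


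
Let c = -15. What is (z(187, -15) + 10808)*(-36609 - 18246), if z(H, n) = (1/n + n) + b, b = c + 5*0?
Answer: -591223533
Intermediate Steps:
b = -15 (b = -15 + 5*0 = -15 + 0 = -15)
z(H, n) = -15 + n + 1/n (z(H, n) = (1/n + n) - 15 = (n + 1/n) - 15 = -15 + n + 1/n)
(z(187, -15) + 10808)*(-36609 - 18246) = ((-15 - 15 + 1/(-15)) + 10808)*(-36609 - 18246) = ((-15 - 15 - 1/15) + 10808)*(-54855) = (-451/15 + 10808)*(-54855) = (161669/15)*(-54855) = -591223533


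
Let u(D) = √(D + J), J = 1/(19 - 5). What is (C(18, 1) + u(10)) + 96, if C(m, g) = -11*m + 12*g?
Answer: -90 + √1974/14 ≈ -86.826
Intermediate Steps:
J = 1/14 ≈ 0.071429
u(D) = √(1/14 + D) (u(D) = √(D + 1/14) = √(1/14 + D))
(C(18, 1) + u(10)) + 96 = ((-11*18 + 12*1) + √(14 + 196*10)/14) + 96 = ((-198 + 12) + √(14 + 1960)/14) + 96 = (-186 + √1974/14) + 96 = -90 + √1974/14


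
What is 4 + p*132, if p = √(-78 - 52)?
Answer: 4 + 132*I*√130 ≈ 4.0 + 1505.0*I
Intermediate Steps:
p = I*√130 (p = √(-130) = I*√130 ≈ 11.402*I)
4 + p*132 = 4 + (I*√130)*132 = 4 + 132*I*√130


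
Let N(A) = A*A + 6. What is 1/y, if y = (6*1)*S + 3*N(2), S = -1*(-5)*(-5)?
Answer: -1/120 ≈ -0.0083333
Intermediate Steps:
S = -25 (S = 5*(-5) = -25)
N(A) = 6 + A**2 (N(A) = A**2 + 6 = 6 + A**2)
y = -120 (y = (6*1)*(-25) + 3*(6 + 2**2) = 6*(-25) + 3*(6 + 4) = -150 + 3*10 = -150 + 30 = -120)
1/y = 1/(-120) = -1/120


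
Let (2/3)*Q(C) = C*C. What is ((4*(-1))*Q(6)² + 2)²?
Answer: 136002244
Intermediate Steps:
Q(C) = 3*C²/2 (Q(C) = 3*(C*C)/2 = 3*C²/2)
((4*(-1))*Q(6)² + 2)² = ((4*(-1))*((3/2)*6²)² + 2)² = (-4*((3/2)*36)² + 2)² = (-4*54² + 2)² = (-4*2916 + 2)² = (-11664 + 2)² = (-11662)² = 136002244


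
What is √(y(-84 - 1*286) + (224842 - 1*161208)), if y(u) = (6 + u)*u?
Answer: √198314 ≈ 445.32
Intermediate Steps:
y(u) = u*(6 + u)
√(y(-84 - 1*286) + (224842 - 1*161208)) = √((-84 - 1*286)*(6 + (-84 - 1*286)) + (224842 - 1*161208)) = √((-84 - 286)*(6 + (-84 - 286)) + (224842 - 161208)) = √(-370*(6 - 370) + 63634) = √(-370*(-364) + 63634) = √(134680 + 63634) = √198314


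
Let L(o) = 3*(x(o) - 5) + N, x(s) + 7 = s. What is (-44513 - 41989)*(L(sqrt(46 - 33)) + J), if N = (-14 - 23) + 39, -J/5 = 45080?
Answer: 19500491868 - 259506*sqrt(13) ≈ 1.9500e+10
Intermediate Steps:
J = -225400 (J = -5*45080 = -225400)
x(s) = -7 + s
N = 2 (N = -37 + 39 = 2)
L(o) = -34 + 3*o (L(o) = 3*((-7 + o) - 5) + 2 = 3*(-12 + o) + 2 = (-36 + 3*o) + 2 = -34 + 3*o)
(-44513 - 41989)*(L(sqrt(46 - 33)) + J) = (-44513 - 41989)*((-34 + 3*sqrt(46 - 33)) - 225400) = -86502*((-34 + 3*sqrt(13)) - 225400) = -86502*(-225434 + 3*sqrt(13)) = 19500491868 - 259506*sqrt(13)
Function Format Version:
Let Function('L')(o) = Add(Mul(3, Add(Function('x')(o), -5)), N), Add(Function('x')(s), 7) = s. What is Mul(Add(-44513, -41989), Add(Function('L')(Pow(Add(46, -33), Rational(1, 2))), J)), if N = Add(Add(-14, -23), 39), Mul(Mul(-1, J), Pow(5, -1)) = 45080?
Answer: Add(19500491868, Mul(-259506, Pow(13, Rational(1, 2)))) ≈ 1.9500e+10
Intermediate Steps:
J = -225400 (J = Mul(-5, 45080) = -225400)
Function('x')(s) = Add(-7, s)
N = 2 (N = Add(-37, 39) = 2)
Function('L')(o) = Add(-34, Mul(3, o)) (Function('L')(o) = Add(Mul(3, Add(Add(-7, o), -5)), 2) = Add(Mul(3, Add(-12, o)), 2) = Add(Add(-36, Mul(3, o)), 2) = Add(-34, Mul(3, o)))
Mul(Add(-44513, -41989), Add(Function('L')(Pow(Add(46, -33), Rational(1, 2))), J)) = Mul(Add(-44513, -41989), Add(Add(-34, Mul(3, Pow(Add(46, -33), Rational(1, 2)))), -225400)) = Mul(-86502, Add(Add(-34, Mul(3, Pow(13, Rational(1, 2)))), -225400)) = Mul(-86502, Add(-225434, Mul(3, Pow(13, Rational(1, 2))))) = Add(19500491868, Mul(-259506, Pow(13, Rational(1, 2))))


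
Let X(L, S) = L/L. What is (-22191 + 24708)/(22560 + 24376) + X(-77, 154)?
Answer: 49453/46936 ≈ 1.0536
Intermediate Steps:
X(L, S) = 1
(-22191 + 24708)/(22560 + 24376) + X(-77, 154) = (-22191 + 24708)/(22560 + 24376) + 1 = 2517/46936 + 1 = 49453/46936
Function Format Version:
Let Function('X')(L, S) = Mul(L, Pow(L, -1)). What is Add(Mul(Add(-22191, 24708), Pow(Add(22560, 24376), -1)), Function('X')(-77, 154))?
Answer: Rational(49453, 46936) ≈ 1.0536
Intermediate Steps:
Function('X')(L, S) = 1
Add(Mul(Add(-22191, 24708), Pow(Add(22560, 24376), -1)), Function('X')(-77, 154)) = Add(Mul(Add(-22191, 24708), Pow(Add(22560, 24376), -1)), 1) = Add(Mul(2517, Pow(46936, -1)), 1) = Add(Mul(2517, Rational(1, 46936)), 1) = Add(Rational(2517, 46936), 1) = Rational(49453, 46936)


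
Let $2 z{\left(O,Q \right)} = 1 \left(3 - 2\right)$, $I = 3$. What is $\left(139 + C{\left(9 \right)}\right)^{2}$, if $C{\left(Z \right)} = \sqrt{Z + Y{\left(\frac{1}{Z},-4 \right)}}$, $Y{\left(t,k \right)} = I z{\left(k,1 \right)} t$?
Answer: $\frac{\left(834 + \sqrt{330}\right)^{2}}{36} \approx 20172.0$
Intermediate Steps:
$z{\left(O,Q \right)} = \frac{1}{2}$ ($z{\left(O,Q \right)} = \frac{1 \left(3 - 2\right)}{2} = \frac{1 \cdot 1}{2} = \frac{1}{2} \cdot 1 = \frac{1}{2}$)
$Y{\left(t,k \right)} = \frac{3 t}{2}$ ($Y{\left(t,k \right)} = 3 \cdot \frac{1}{2} t = \frac{3 t}{2}$)
$C{\left(Z \right)} = \sqrt{Z + \frac{3}{2 Z}}$
$\left(139 + C{\left(9 \right)}\right)^{2} = \left(139 + \frac{\sqrt{4 \cdot 9 + \frac{6}{9}}}{2}\right)^{2} = \left(139 + \frac{\sqrt{36 + 6 \cdot \frac{1}{9}}}{2}\right)^{2} = \left(139 + \frac{\sqrt{36 + \frac{2}{3}}}{2}\right)^{2} = \left(139 + \frac{\sqrt{\frac{110}{3}}}{2}\right)^{2} = \left(139 + \frac{\frac{1}{3} \sqrt{330}}{2}\right)^{2} = \left(139 + \frac{\sqrt{330}}{6}\right)^{2}$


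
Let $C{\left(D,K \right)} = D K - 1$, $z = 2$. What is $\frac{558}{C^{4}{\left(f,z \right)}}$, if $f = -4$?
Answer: $\frac{62}{729} \approx 0.085048$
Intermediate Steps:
$C{\left(D,K \right)} = -1 + D K$
$\frac{558}{C^{4}{\left(f,z \right)}} = \frac{558}{\left(-1 - 8\right)^{4}} = \frac{558}{\left(-9\right)^{4}} = \frac{558}{6561} = 558 \cdot \frac{1}{6561} = \frac{62}{729}$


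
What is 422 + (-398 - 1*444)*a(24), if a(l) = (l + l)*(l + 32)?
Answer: -2262874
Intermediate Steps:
a(l) = 2*l*(32 + l) (a(l) = (2*l)*(32 + l) = 2*l*(32 + l))
422 + (-398 - 1*444)*a(24) = 422 + (-398 - 1*444)*(2*24*(32 + 24)) = 422 + (-398 - 444)*(2*24*56) = 422 - 842*2688 = 422 - 2263296 = -2262874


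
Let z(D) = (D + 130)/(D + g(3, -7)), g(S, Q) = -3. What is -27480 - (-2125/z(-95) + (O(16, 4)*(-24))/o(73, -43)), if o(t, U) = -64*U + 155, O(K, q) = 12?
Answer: -10797858/323 ≈ -33430.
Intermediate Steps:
z(D) = (130 + D)/(-3 + D) (z(D) = (D + 130)/(D - 3) = (130 + D)/(-3 + D))
o(t, U) = 155 - 64*U
-27480 - (-2125/z(-95) + (O(16, 4)*(-24))/o(73, -43)) = -27480 - (-2125*(-3 - 95)/(130 - 95) + (12*(-24))/(155 - 64*(-43))) = -27480 - (-2125/(35/(-98)) - 288/(155 + 2752)) = -27480 - (-2125/((-1/98*35)) - 288/2907) = -27480 - (-2125/(-5/14) - 288*1/2907) = -27480 - (-2125*(-14/5) - 32/323) = -27480 - (5950 - 32/323) = -27480 - 1*1921818/323 = -27480 - 1921818/323 = -10797858/323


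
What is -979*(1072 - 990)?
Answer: -80278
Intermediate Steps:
-979*(1072 - 990) = -979*82 = -80278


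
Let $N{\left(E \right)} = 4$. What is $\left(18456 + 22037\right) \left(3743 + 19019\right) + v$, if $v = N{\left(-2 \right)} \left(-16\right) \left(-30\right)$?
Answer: $921703586$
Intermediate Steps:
$v = 1920$ ($v = 4 \left(-16\right) \left(-30\right) = \left(-64\right) \left(-30\right) = 1920$)
$\left(18456 + 22037\right) \left(3743 + 19019\right) + v = \left(18456 + 22037\right) \left(3743 + 19019\right) + 1920 = 40493 \cdot 22762 + 1920 = 921701666 + 1920 = 921703586$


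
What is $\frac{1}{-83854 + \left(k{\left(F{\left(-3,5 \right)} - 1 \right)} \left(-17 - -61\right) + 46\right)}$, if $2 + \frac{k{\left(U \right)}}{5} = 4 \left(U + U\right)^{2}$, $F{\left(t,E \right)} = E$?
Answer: $- \frac{1}{27928} \approx -3.5806 \cdot 10^{-5}$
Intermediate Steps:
$k{\left(U \right)} = -10 + 80 U^{2}$ ($k{\left(U \right)} = -10 + 5 \cdot 4 \left(U + U\right)^{2} = -10 + 5 \cdot 4 \left(2 U\right)^{2} = -10 + 5 \cdot 4 \cdot 4 U^{2} = -10 + 5 \cdot 16 U^{2} = -10 + 80 U^{2}$)
$\frac{1}{-83854 + \left(k{\left(F{\left(-3,5 \right)} - 1 \right)} \left(-17 - -61\right) + 46\right)} = \frac{1}{-83854 + \left(\left(-10 + 80 \left(5 - 1\right)^{2}\right) \left(-17 - -61\right) + 46\right)} = \frac{1}{-83854 + \left(\left(-10 + 80 \cdot 4^{2}\right) \left(-17 + 61\right) + 46\right)} = \frac{1}{-83854 + \left(\left(-10 + 80 \cdot 16\right) 44 + 46\right)} = \frac{1}{-83854 + \left(\left(-10 + 1280\right) 44 + 46\right)} = \frac{1}{-83854 + \left(1270 \cdot 44 + 46\right)} = \frac{1}{-83854 + \left(55880 + 46\right)} = \frac{1}{-83854 + 55926} = \frac{1}{-27928} = - \frac{1}{27928}$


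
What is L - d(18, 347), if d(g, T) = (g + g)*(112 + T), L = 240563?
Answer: 224039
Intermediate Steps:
d(g, T) = 2*g*(112 + T) (d(g, T) = (2*g)*(112 + T) = 2*g*(112 + T))
L - d(18, 347) = 240563 - 2*18*(112 + 347) = 240563 - 2*18*459 = 240563 - 1*16524 = 240563 - 16524 = 224039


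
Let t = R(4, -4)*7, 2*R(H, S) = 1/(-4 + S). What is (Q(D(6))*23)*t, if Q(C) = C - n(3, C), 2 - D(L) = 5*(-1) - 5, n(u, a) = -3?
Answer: -2415/16 ≈ -150.94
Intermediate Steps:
R(H, S) = 1/(2*(-4 + S))
D(L) = 12 (D(L) = 2 - (5*(-1) - 5) = 2 - (-5 - 5) = 2 - 1*(-10) = 2 + 10 = 12)
Q(C) = 3 + C (Q(C) = C - 1*(-3) = C + 3 = 3 + C)
t = -7/16 (t = (1/(2*(-4 - 4)))*7 = ((½)/(-8))*7 = ((½)*(-⅛))*7 = -1/16*7 = -7/16 ≈ -0.43750)
(Q(D(6))*23)*t = ((3 + 12)*23)*(-7/16) = (15*23)*(-7/16) = 345*(-7/16) = -2415/16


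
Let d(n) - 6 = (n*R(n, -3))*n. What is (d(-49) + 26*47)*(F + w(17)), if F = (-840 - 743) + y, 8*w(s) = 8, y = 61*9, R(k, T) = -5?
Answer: 11132641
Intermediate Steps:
y = 549
w(s) = 1 (w(s) = (⅛)*8 = 1)
F = -1034 (F = (-840 - 743) + 549 = -1583 + 549 = -1034)
d(n) = 6 - 5*n² (d(n) = 6 + (n*(-5))*n = 6 + (-5*n)*n = 6 - 5*n²)
(d(-49) + 26*47)*(F + w(17)) = ((6 - 5*(-49)²) + 26*47)*(-1034 + 1) = ((6 - 5*2401) + 1222)*(-1033) = ((6 - 12005) + 1222)*(-1033) = (-11999 + 1222)*(-1033) = -10777*(-1033) = 11132641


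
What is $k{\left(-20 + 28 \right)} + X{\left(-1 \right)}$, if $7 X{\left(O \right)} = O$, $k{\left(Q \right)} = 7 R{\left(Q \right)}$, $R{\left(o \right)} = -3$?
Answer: $- \frac{148}{7} \approx -21.143$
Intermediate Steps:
$k{\left(Q \right)} = -21$ ($k{\left(Q \right)} = 7 \left(-3\right) = -21$)
$X{\left(O \right)} = \frac{O}{7}$
$k{\left(-20 + 28 \right)} + X{\left(-1 \right)} = -21 + \frac{1}{7} \left(-1\right) = -21 - \frac{1}{7} = - \frac{148}{7}$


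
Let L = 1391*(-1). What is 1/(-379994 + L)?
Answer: -1/381385 ≈ -2.6220e-6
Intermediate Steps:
L = -1391
1/(-379994 + L) = 1/(-379994 - 1391) = 1/(-381385) = -1/381385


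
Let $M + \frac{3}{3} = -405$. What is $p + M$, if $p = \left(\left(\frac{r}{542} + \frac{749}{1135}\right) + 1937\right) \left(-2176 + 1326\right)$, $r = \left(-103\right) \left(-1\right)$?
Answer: $- \frac{101354083907}{61517} \approx -1.6476 \cdot 10^{6}$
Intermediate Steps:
$r = 103$
$M = -406$ ($M = -1 - 405 = -406$)
$p = - \frac{101329108005}{61517}$ ($p = \left(\left(\frac{103}{542} + \frac{749}{1135}\right) + 1937\right) \left(-2176 + 1326\right) = \left(\left(103 \cdot \frac{1}{542} + 749 \cdot \frac{1}{1135}\right) + 1937\right) \left(-850\right) = \left(\left(\frac{103}{542} + \frac{749}{1135}\right) + 1937\right) \left(-850\right) = \left(\frac{522863}{615170} + 1937\right) \left(-850\right) = \frac{1192107153}{615170} \left(-850\right) = - \frac{101329108005}{61517} \approx -1.6472 \cdot 10^{6}$)
$p + M = - \frac{101329108005}{61517} - 406 = - \frac{101354083907}{61517}$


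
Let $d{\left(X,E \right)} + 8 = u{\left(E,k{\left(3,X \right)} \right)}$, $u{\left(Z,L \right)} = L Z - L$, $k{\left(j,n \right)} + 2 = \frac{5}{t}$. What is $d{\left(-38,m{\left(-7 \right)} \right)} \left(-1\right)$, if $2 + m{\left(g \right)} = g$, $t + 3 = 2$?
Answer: $-62$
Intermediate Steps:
$t = -1$ ($t = -3 + 2 = -1$)
$k{\left(j,n \right)} = -7$ ($k{\left(j,n \right)} = -2 + \frac{5}{-1} = -2 + 5 \left(-1\right) = -2 - 5 = -7$)
$m{\left(g \right)} = -2 + g$
$u{\left(Z,L \right)} = - L + L Z$
$d{\left(X,E \right)} = -1 - 7 E$ ($d{\left(X,E \right)} = -8 - 7 \left(-1 + E\right) = -8 - \left(-7 + 7 E\right) = -1 - 7 E$)
$d{\left(-38,m{\left(-7 \right)} \right)} \left(-1\right) = \left(-1 - 7 \left(-2 - 7\right)\right) \left(-1\right) = \left(-1 - -63\right) \left(-1\right) = \left(-1 + 63\right) \left(-1\right) = 62 \left(-1\right) = -62$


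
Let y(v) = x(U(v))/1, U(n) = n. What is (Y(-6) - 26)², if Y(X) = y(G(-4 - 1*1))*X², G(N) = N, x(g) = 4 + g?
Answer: 3844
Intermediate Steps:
y(v) = 4 + v (y(v) = (4 + v)/1 = (4 + v)*1 = 4 + v)
Y(X) = -X² (Y(X) = (4 + (-4 - 1*1))*X² = (4 + (-4 - 1))*X² = (4 - 5)*X² = -X²)
(Y(-6) - 26)² = (-1*(-6)² - 26)² = (-1*36 - 26)² = (-36 - 26)² = (-62)² = 3844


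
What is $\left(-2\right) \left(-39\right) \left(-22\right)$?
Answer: $-1716$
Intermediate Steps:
$\left(-2\right) \left(-39\right) \left(-22\right) = 78 \left(-22\right) = -1716$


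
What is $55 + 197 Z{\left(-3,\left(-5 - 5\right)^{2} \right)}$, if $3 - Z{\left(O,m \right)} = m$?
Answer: $-19054$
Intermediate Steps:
$Z{\left(O,m \right)} = 3 - m$
$55 + 197 Z{\left(-3,\left(-5 - 5\right)^{2} \right)} = 55 + 197 \left(3 - \left(-5 - 5\right)^{2}\right) = 55 + 197 \left(3 - \left(-10\right)^{2}\right) = 55 + 197 \left(3 - 100\right) = 55 + 197 \left(-97\right) = 55 - 19109 = -19054$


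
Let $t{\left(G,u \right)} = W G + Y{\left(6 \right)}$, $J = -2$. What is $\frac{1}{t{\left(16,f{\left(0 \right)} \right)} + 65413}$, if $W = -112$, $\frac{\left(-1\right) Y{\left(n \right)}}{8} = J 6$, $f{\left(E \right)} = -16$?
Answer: $\frac{1}{63717} \approx 1.5694 \cdot 10^{-5}$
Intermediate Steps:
$Y{\left(n \right)} = 96$ ($Y{\left(n \right)} = - 8 \left(\left(-2\right) 6\right) = \left(-8\right) \left(-12\right) = 96$)
$t{\left(G,u \right)} = 96 - 112 G$ ($t{\left(G,u \right)} = - 112 G + 96 = 96 - 112 G$)
$\frac{1}{t{\left(16,f{\left(0 \right)} \right)} + 65413} = \frac{1}{\left(96 - 1792\right) + 65413} = \frac{1}{-1696 + 65413} = \frac{1}{63717}$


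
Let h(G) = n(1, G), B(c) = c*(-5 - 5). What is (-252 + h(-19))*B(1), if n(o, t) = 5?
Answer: 2470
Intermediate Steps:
B(c) = -10*c (B(c) = c*(-10) = -10*c)
h(G) = 5
(-252 + h(-19))*B(1) = (-252 + 5)*(-10*1) = -247*(-10) = 2470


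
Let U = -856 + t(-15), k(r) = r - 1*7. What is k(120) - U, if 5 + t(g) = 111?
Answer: 863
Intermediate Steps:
t(g) = 106 (t(g) = -5 + 111 = 106)
k(r) = -7 + r (k(r) = r - 7 = -7 + r)
U = -750 (U = -856 + 106 = -750)
k(120) - U = (-7 + 120) - 1*(-750) = 113 + 750 = 863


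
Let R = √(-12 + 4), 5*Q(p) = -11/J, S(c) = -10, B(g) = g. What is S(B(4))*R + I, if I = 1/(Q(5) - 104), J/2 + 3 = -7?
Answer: -100/10389 - 20*I*√2 ≈ -0.0096256 - 28.284*I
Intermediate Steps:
J = -20 (J = -6 + 2*(-7) = -6 - 14 = -20)
Q(p) = 11/100 (Q(p) = (-11/(-20))/5 = (-11*(-1/20))/5 = (⅕)*(11/20) = 11/100)
R = 2*I*√2 (R = √(-8) = 2*I*√2 ≈ 2.8284*I)
I = -100/10389 (I = 1/(11/100 - 104) = 1/(-10389/100) = -100/10389 ≈ -0.0096256)
S(B(4))*R + I = -20*I*√2 - 100/10389 = -100/10389 - 20*I*√2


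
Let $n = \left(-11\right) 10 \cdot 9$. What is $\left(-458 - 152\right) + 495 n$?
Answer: $-490660$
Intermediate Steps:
$n = -990$ ($n = \left(-110\right) 9 = -990$)
$\left(-458 - 152\right) + 495 n = \left(-458 - 152\right) + 495 \left(-990\right) = -610 - 490050 = -490660$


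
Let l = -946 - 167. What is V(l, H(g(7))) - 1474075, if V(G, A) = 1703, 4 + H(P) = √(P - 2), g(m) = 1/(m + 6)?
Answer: -1472372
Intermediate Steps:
g(m) = 1/(6 + m)
l = -1113
H(P) = -4 + √(-2 + P) (H(P) = -4 + √(P - 2) = -4 + √(-2 + P))
V(l, H(g(7))) - 1474075 = 1703 - 1474075 = -1472372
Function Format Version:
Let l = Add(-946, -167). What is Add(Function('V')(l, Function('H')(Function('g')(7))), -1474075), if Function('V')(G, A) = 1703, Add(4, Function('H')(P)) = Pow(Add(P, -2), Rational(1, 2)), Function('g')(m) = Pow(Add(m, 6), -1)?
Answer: -1472372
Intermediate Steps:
Function('g')(m) = Pow(Add(6, m), -1)
l = -1113
Function('H')(P) = Add(-4, Pow(Add(-2, P), Rational(1, 2))) (Function('H')(P) = Add(-4, Pow(Add(P, -2), Rational(1, 2))) = Add(-4, Pow(Add(-2, P), Rational(1, 2))))
Add(Function('V')(l, Function('H')(Function('g')(7))), -1474075) = Add(1703, -1474075) = -1472372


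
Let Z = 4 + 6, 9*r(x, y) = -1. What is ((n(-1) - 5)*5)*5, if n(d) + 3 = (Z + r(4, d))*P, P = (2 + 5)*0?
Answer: -200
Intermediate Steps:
r(x, y) = -⅑ (r(x, y) = (⅑)*(-1) = -⅑)
Z = 10
P = 0 (P = 7*0 = 0)
n(d) = -3 (n(d) = -3 + (10 - ⅑)*0 = -3 + (89/9)*0 = -3 + 0 = -3)
((n(-1) - 5)*5)*5 = ((-3 - 5)*5)*5 = -8*5*5 = -40*5 = -200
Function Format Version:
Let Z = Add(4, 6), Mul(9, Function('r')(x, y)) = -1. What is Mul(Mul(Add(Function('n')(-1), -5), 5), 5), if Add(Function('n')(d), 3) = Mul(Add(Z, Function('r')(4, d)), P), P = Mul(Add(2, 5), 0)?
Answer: -200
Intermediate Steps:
Function('r')(x, y) = Rational(-1, 9) (Function('r')(x, y) = Mul(Rational(1, 9), -1) = Rational(-1, 9))
Z = 10
P = 0 (P = Mul(7, 0) = 0)
Function('n')(d) = -3 (Function('n')(d) = Add(-3, Mul(Add(10, Rational(-1, 9)), 0)) = Add(-3, Mul(Rational(89, 9), 0)) = Add(-3, 0) = -3)
Mul(Mul(Add(Function('n')(-1), -5), 5), 5) = Mul(Mul(Add(-3, -5), 5), 5) = Mul(Mul(-8, 5), 5) = Mul(-40, 5) = -200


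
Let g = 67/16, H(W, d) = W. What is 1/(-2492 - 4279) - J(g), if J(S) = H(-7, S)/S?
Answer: 758285/453657 ≈ 1.6715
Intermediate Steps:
g = 67/16 (g = 67*(1/16) = 67/16 ≈ 4.1875)
J(S) = -7/S
1/(-2492 - 4279) - J(g) = 1/(-2492 - 4279) - (-7)/67/16 = 1/(-6771) - (-7)*16/67 = -1/6771 - 1*(-112/67) = -1/6771 + 112/67 = 758285/453657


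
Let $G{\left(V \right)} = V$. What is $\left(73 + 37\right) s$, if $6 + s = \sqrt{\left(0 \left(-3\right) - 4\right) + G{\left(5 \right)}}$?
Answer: $-550$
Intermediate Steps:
$s = -5$ ($s = -6 + \sqrt{\left(0 \left(-3\right) - 4\right) + 5} = -6 + \sqrt{\left(0 - 4\right) + 5} = -6 + \sqrt{-4 + 5} = -6 + \sqrt{1} = -6 + 1 = -5$)
$\left(73 + 37\right) s = \left(73 + 37\right) \left(-5\right) = 110 \left(-5\right) = -550$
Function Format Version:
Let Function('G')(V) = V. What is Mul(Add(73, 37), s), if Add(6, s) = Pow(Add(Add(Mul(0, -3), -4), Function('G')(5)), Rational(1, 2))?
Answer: -550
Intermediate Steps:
s = -5 (s = Add(-6, Pow(Add(Add(Mul(0, -3), -4), 5), Rational(1, 2))) = Add(-6, Pow(Add(Add(0, -4), 5), Rational(1, 2))) = Add(-6, Pow(Add(-4, 5), Rational(1, 2))) = Add(-6, Pow(1, Rational(1, 2))) = Add(-6, 1) = -5)
Mul(Add(73, 37), s) = Mul(Add(73, 37), -5) = Mul(110, -5) = -550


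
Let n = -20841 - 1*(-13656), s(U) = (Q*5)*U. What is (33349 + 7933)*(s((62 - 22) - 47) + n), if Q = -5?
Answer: -289386820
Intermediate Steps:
s(U) = -25*U (s(U) = (-5*5)*U = -25*U)
n = -7185 (n = -20841 + 13656 = -7185)
(33349 + 7933)*(s((62 - 22) - 47) + n) = (33349 + 7933)*(-25*((62 - 22) - 47) - 7185) = 41282*(-25*(40 - 47) - 7185) = 41282*(-25*(-7) - 7185) = 41282*(175 - 7185) = 41282*(-7010) = -289386820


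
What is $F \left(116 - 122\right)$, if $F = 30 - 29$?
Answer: $-6$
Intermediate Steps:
$F = 1$ ($F = 30 - 29 = 1$)
$F \left(116 - 122\right) = 1 \left(116 - 122\right) = 1 \left(-6\right) = -6$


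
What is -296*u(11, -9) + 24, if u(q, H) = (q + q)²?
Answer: -143240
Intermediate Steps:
u(q, H) = 4*q² (u(q, H) = (2*q)² = 4*q²)
-296*u(11, -9) + 24 = -1184*11² + 24 = -1184*121 + 24 = -296*484 + 24 = -143264 + 24 = -143240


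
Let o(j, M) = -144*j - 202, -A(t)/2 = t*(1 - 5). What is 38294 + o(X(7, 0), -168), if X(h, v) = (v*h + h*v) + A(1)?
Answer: 36940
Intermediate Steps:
A(t) = 8*t (A(t) = -2*t*(1 - 5) = -2*t*(-4) = -(-8)*t = 8*t)
X(h, v) = 8 + 2*h*v (X(h, v) = (v*h + h*v) + 8*1 = (h*v + h*v) + 8 = 2*h*v + 8 = 8 + 2*h*v)
o(j, M) = -202 - 144*j
38294 + o(X(7, 0), -168) = 38294 + (-202 - 144*(8 + 2*7*0)) = 38294 + (-202 - 144*(8 + 0)) = 38294 + (-202 - 144*8) = 38294 + (-202 - 1152) = 38294 - 1354 = 36940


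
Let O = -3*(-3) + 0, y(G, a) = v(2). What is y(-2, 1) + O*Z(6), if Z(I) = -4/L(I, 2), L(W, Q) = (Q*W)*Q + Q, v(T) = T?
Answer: 8/13 ≈ 0.61539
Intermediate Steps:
y(G, a) = 2
O = 9 (O = 9 + 0 = 9)
L(W, Q) = Q + W*Q² (L(W, Q) = W*Q² + Q = Q + W*Q²)
Z(I) = -4/(2 + 4*I) (Z(I) = -4*1/(2*(1 + 2*I)) = -4/(2 + 4*I))
y(-2, 1) + O*Z(6) = 2 + 9*(-2/(1 + 2*6)) = 2 + 9*(-2/(1 + 12)) = 2 + 9*(-2/13) = 2 - 18/13 = 8/13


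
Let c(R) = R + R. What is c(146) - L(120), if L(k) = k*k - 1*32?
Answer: -14076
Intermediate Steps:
c(R) = 2*R
L(k) = -32 + k**2 (L(k) = k**2 - 32 = -32 + k**2)
c(146) - L(120) = 2*146 - (-32 + 120**2) = 292 - (-32 + 14400) = 292 - 1*14368 = 292 - 14368 = -14076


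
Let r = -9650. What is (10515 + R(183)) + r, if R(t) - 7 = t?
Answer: 1055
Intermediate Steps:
R(t) = 7 + t
(10515 + R(183)) + r = (10515 + (7 + 183)) - 9650 = (10515 + 190) - 9650 = 10705 - 9650 = 1055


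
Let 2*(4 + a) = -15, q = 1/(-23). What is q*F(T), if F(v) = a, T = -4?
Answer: 1/2 ≈ 0.50000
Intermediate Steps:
q = -1/23 ≈ -0.043478
a = -23/2 (a = -4 + (1/2)*(-15) = -4 - 15/2 = -23/2 ≈ -11.500)
F(v) = -23/2
q*F(T) = -1/23*(-23/2) = 1/2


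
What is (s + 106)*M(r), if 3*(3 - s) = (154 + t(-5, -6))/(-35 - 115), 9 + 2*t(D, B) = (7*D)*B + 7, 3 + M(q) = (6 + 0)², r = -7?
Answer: 90398/25 ≈ 3615.9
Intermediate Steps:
M(q) = 33 (M(q) = -3 + (6 + 0)² = -3 + 6² = -3 + 36 = 33)
t(D, B) = -1 + 7*B*D/2 (t(D, B) = -9/2 + ((7*D)*B + 7)/2 = -9/2 + (7*B*D + 7)/2 = -9/2 + (7 + 7*B*D)/2 = -9/2 + (7/2 + 7*B*D/2) = -1 + 7*B*D/2)
s = 268/75 (s = 3 - (154 + (-1 + (7/2)*(-6)*(-5)))/(3*(-35 - 115)) = 3 - (154 + (-1 + 105))/(3*(-150)) = 3 - (154 + 104)*(-1)/(3*150) = 3 - 86*(-1)/150 = 3 - ⅓*(-43/25) = 3 + 43/75 = 268/75 ≈ 3.5733)
(s + 106)*M(r) = (268/75 + 106)*33 = (8218/75)*33 = 90398/25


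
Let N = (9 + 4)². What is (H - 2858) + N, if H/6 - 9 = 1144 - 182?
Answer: 3137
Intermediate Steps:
H = 5826 (H = 54 + 6*(1144 - 182) = 54 + 6*962 = 54 + 5772 = 5826)
N = 169 (N = 13² = 169)
(H - 2858) + N = (5826 - 2858) + 169 = 2968 + 169 = 3137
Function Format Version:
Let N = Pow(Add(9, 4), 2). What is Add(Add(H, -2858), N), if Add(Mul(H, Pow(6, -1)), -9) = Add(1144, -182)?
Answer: 3137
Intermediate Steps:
H = 5826 (H = Add(54, Mul(6, Add(1144, -182))) = Add(54, Mul(6, 962)) = Add(54, 5772) = 5826)
N = 169 (N = Pow(13, 2) = 169)
Add(Add(H, -2858), N) = Add(Add(5826, -2858), 169) = Add(2968, 169) = 3137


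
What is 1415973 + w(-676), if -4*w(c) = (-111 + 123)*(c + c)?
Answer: 1420029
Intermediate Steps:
w(c) = -6*c (w(c) = -(-111 + 123)*(c + c)/4 = -3*2*c = -6*c)
1415973 + w(-676) = 1415973 - 6*(-676) = 1415973 + 4056 = 1420029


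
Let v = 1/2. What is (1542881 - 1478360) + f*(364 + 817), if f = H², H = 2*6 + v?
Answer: 996209/4 ≈ 2.4905e+5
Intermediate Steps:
v = ½ (v = 1*(½) = ½ ≈ 0.50000)
H = 25/2 (H = 2*6 + ½ = 12 + ½ = 25/2 ≈ 12.500)
f = 625/4 (f = (25/2)² = 625/4 ≈ 156.25)
(1542881 - 1478360) + f*(364 + 817) = (1542881 - 1478360) + 625*(364 + 817)/4 = 64521 + (625/4)*1181 = 64521 + 738125/4 = 996209/4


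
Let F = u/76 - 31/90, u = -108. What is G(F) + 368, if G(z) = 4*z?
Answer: 308602/855 ≈ 360.94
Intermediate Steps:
F = -3019/1710 (F = -108/76 - 31/90 = -108*1/76 - 31*1/90 = -27/19 - 31/90 = -3019/1710 ≈ -1.7655)
G(F) + 368 = 4*(-3019/1710) + 368 = -6038/855 + 368 = 308602/855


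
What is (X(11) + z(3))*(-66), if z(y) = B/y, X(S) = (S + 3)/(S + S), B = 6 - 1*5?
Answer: -64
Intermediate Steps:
B = 1 (B = 6 - 5 = 1)
X(S) = (3 + S)/(2*S) (X(S) = (3 + S)/((2*S)) = (3 + S)*(1/(2*S)) = (3 + S)/(2*S))
z(y) = 1/y
(X(11) + z(3))*(-66) = ((1/2)*(3 + 11)/11 + 1/3)*(-66) = ((1/2)*(1/11)*14 + 1/3)*(-66) = (7/11 + 1/3)*(-66) = (32/33)*(-66) = -64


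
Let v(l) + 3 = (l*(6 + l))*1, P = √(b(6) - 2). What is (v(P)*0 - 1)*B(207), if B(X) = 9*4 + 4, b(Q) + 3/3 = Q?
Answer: -40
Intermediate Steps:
b(Q) = -1 + Q
B(X) = 40 (B(X) = 36 + 4 = 40)
P = √3 (P = √((-1 + 6) - 2) = √(5 - 2) = √3 ≈ 1.7320)
v(l) = -3 + l*(6 + l) (v(l) = -3 + (l*(6 + l))*1 = -3 + l*(6 + l))
(v(P)*0 - 1)*B(207) = ((-3 + (√3)² + 6*√3)*0 - 1)*40 = ((-3 + 3 + 6*√3)*0 - 1)*40 = ((6*√3)*0 - 1)*40 = (0 - 1)*40 = -1*40 = -40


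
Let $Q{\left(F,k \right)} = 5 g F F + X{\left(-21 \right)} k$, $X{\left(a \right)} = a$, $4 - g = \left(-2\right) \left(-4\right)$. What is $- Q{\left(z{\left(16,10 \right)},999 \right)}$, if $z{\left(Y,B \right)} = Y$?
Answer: $26099$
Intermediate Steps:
$g = -4$ ($g = 4 - \left(-2\right) \left(-4\right) = 4 - 8 = -4$)
$Q{\left(F,k \right)} = - 21 k - 20 F^{2}$ ($Q{\left(F,k \right)} = 5 \left(-4\right) F F - 21 k = - 20 F F - 21 k = - 20 F^{2} - 21 k = - 21 k - 20 F^{2}$)
$- Q{\left(z{\left(16,10 \right)},999 \right)} = - (\left(-21\right) 999 - 20 \cdot 16^{2}) = - (-20979 - 5120) = \left(-1\right) \left(-26099\right) = 26099$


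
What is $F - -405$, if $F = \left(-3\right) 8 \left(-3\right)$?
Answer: $477$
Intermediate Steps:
$F = 72$ ($F = \left(-24\right) \left(-3\right) = 72$)
$F - -405 = 72 - -405 = 72 + 405 = 477$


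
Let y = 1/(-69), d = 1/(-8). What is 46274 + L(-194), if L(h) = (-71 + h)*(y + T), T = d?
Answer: 25563653/552 ≈ 46311.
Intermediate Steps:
d = -⅛ ≈ -0.12500
T = -⅛ ≈ -0.12500
y = -1/69 ≈ -0.014493
L(h) = 5467/552 - 77*h/552 (L(h) = (-71 + h)*(-1/69 - ⅛) = (-71 + h)*(-77/552) = 5467/552 - 77*h/552)
46274 + L(-194) = 46274 + (5467/552 - 77/552*(-194)) = 46274 + (5467/552 + 7469/276) = 46274 + 20405/552 = 25563653/552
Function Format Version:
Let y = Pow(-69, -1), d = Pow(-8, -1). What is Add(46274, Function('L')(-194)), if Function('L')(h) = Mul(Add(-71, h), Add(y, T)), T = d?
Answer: Rational(25563653, 552) ≈ 46311.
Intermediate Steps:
d = Rational(-1, 8) ≈ -0.12500
T = Rational(-1, 8) ≈ -0.12500
y = Rational(-1, 69) ≈ -0.014493
Function('L')(h) = Add(Rational(5467, 552), Mul(Rational(-77, 552), h)) (Function('L')(h) = Mul(Add(-71, h), Add(Rational(-1, 69), Rational(-1, 8))) = Mul(Add(-71, h), Rational(-77, 552)) = Add(Rational(5467, 552), Mul(Rational(-77, 552), h)))
Add(46274, Function('L')(-194)) = Add(46274, Add(Rational(5467, 552), Mul(Rational(-77, 552), -194))) = Add(46274, Add(Rational(5467, 552), Rational(7469, 276))) = Add(46274, Rational(20405, 552)) = Rational(25563653, 552)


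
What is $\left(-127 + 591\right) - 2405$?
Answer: $-1941$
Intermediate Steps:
$\left(-127 + 591\right) - 2405 = 464 - 2405 = -1941$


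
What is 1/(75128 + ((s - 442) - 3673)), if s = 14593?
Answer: 1/85606 ≈ 1.1681e-5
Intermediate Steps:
1/(75128 + ((s - 442) - 3673)) = 1/(75128 + ((14593 - 442) - 3673)) = 1/(75128 + (14151 - 3673)) = 1/(75128 + 10478) = 1/85606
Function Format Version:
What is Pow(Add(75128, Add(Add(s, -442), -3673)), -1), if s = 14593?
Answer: Rational(1, 85606) ≈ 1.1681e-5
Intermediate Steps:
Pow(Add(75128, Add(Add(s, -442), -3673)), -1) = Pow(Add(75128, Add(Add(14593, -442), -3673)), -1) = Pow(Add(75128, Add(14151, -3673)), -1) = Pow(Add(75128, 10478), -1) = Pow(85606, -1) = Rational(1, 85606)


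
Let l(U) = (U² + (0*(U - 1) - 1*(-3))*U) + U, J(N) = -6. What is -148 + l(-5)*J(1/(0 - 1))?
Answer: -178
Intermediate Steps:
l(U) = U² + 4*U (l(U) = (U² + (0*(-1 + U) + 3)*U) + U = (U² + (0 + 3)*U) + U = (U² + 3*U) + U = U² + 4*U)
-148 + l(-5)*J(1/(0 - 1)) = -148 - 5*(4 - 5)*(-6) = -148 - 5*(-1)*(-6) = -148 + 5*(-6) = -148 - 30 = -178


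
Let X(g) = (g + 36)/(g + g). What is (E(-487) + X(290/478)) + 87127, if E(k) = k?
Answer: 25134349/290 ≈ 86670.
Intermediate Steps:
X(g) = (36 + g)/(2*g) (X(g) = (36 + g)/((2*g)) = (36 + g)*(1/(2*g)) = (36 + g)/(2*g))
(E(-487) + X(290/478)) + 87127 = (-487 + (36 + 290/478)/(2*((290/478)))) + 87127 = (-487 + (36 + 290*(1/478))/(2*((290*(1/478))))) + 87127 = (-487 + (36 + 145/239)/(2*(145/239))) + 87127 = (-487 + (½)*(239/145)*(8749/239)) + 87127 = (-487 + 8749/290) + 87127 = -132481/290 + 87127 = 25134349/290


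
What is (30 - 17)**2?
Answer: 169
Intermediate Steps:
(30 - 17)**2 = 13**2 = 169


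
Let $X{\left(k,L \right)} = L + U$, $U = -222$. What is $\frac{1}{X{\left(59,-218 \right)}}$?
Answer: $- \frac{1}{440} \approx -0.0022727$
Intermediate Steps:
$X{\left(k,L \right)} = -222 + L$ ($X{\left(k,L \right)} = L - 222 = -222 + L$)
$\frac{1}{X{\left(59,-218 \right)}} = \frac{1}{-222 - 218} = \frac{1}{-440} = - \frac{1}{440}$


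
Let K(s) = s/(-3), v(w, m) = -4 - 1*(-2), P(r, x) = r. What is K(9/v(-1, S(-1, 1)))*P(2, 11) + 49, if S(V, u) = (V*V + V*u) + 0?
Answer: 52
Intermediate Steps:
S(V, u) = V**2 + V*u (S(V, u) = (V**2 + V*u) + 0 = V**2 + V*u)
v(w, m) = -2 (v(w, m) = -4 + 2 = -2)
K(s) = -s/3 (K(s) = s*(-1/3) = -s/3)
K(9/v(-1, S(-1, 1)))*P(2, 11) + 49 = -3/(-2)*2 + 49 = -3*(-1)/2*2 + 49 = -1/3*(-9/2)*2 + 49 = (3/2)*2 + 49 = 3 + 49 = 52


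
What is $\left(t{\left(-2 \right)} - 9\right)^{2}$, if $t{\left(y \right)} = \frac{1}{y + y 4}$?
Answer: $\frac{8281}{100} \approx 82.81$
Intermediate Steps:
$t{\left(y \right)} = \frac{1}{5 y}$ ($t{\left(y \right)} = \frac{1}{y + 4 y} = \frac{1}{5 y}$)
$\left(t{\left(-2 \right)} - 9\right)^{2} = \left(\frac{1}{5 \left(-2\right)} - 9\right)^{2} = \left(\frac{1}{5} \left(- \frac{1}{2}\right) - 9\right)^{2} = \left(- \frac{1}{10} - 9\right)^{2} = \left(- \frac{91}{10}\right)^{2} = \frac{8281}{100}$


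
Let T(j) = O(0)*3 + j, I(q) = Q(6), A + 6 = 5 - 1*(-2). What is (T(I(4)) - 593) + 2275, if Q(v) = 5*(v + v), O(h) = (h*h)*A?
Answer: 1742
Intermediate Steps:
A = 1 (A = -6 + (5 - 1*(-2)) = -6 + (5 + 2) = -6 + 7 = 1)
O(h) = h² (O(h) = (h*h)*1 = h²*1 = h²)
Q(v) = 10*v (Q(v) = 5*(2*v) = 10*v)
I(q) = 60 (I(q) = 10*6 = 60)
T(j) = j (T(j) = 0²*3 + j = 0*3 + j = 0 + j = j)
(T(I(4)) - 593) + 2275 = (60 - 593) + 2275 = -533 + 2275 = 1742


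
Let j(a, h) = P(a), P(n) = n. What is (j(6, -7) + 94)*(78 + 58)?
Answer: 13600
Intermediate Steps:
j(a, h) = a
(j(6, -7) + 94)*(78 + 58) = (6 + 94)*(78 + 58) = 100*136 = 13600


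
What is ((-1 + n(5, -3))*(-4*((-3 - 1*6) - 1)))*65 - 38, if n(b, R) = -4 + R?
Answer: -20838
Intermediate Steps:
((-1 + n(5, -3))*(-4*((-3 - 1*6) - 1)))*65 - 38 = ((-1 + (-4 - 3))*(-4*((-3 - 1*6) - 1)))*65 - 38 = ((-1 - 7)*(-4*((-3 - 6) - 1)))*65 - 38 = -(-32)*(-9 - 1)*65 - 38 = -(-32)*(-10)*65 - 38 = -8*40*65 - 38 = -320*65 - 38 = -20800 - 38 = -20838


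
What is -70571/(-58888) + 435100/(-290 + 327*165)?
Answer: 5881872303/632044904 ≈ 9.3061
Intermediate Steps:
-70571/(-58888) + 435100/(-290 + 327*165) = -70571*(-1/58888) + 435100/(-290 + 53955) = 70571/58888 + 435100/53665 = 70571/58888 + 435100*(1/53665) = 70571/58888 + 87020/10733 = 5881872303/632044904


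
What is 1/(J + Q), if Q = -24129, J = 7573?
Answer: -1/16556 ≈ -6.0401e-5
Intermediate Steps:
1/(J + Q) = 1/(7573 - 24129) = 1/(-16556) = -1/16556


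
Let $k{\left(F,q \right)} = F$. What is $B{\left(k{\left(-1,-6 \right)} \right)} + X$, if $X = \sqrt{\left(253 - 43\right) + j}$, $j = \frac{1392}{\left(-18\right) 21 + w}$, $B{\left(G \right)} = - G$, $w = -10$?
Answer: $1 + \frac{\sqrt{1942134}}{97} \approx 15.367$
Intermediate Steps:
$j = - \frac{348}{97}$ ($j = \frac{1392}{\left(-18\right) 21 - 10} = \frac{1392}{-378 - 10} = \frac{1392}{-388} = 1392 \left(- \frac{1}{388}\right) = - \frac{348}{97} \approx -3.5876$)
$X = \frac{\sqrt{1942134}}{97}$ ($X = \sqrt{\left(253 - 43\right) - \frac{348}{97}} = \sqrt{210 - \frac{348}{97}} = \sqrt{\frac{20022}{97}} = \frac{\sqrt{1942134}}{97} \approx 14.367$)
$B{\left(k{\left(-1,-6 \right)} \right)} + X = \left(-1\right) \left(-1\right) + \frac{\sqrt{1942134}}{97} = 1 + \frac{\sqrt{1942134}}{97}$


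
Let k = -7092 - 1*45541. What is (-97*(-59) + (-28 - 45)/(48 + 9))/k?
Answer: -326138/3000081 ≈ -0.10871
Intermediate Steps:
k = -52633 (k = -7092 - 45541 = -52633)
(-97*(-59) + (-28 - 45)/(48 + 9))/k = (-97*(-59) + (-28 - 45)/(48 + 9))/(-52633) = (5723 - 73/57)*(-1/52633) = (326138/57)*(-1/52633) = -326138/3000081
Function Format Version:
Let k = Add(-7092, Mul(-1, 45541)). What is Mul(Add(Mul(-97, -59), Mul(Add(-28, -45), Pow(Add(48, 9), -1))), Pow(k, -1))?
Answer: Rational(-326138, 3000081) ≈ -0.10871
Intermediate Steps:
k = -52633 (k = Add(-7092, -45541) = -52633)
Mul(Add(Mul(-97, -59), Mul(Add(-28, -45), Pow(Add(48, 9), -1))), Pow(k, -1)) = Mul(Add(Mul(-97, -59), Mul(Add(-28, -45), Pow(Add(48, 9), -1))), Pow(-52633, -1)) = Mul(Add(5723, Mul(-73, Pow(57, -1))), Rational(-1, 52633)) = Mul(Add(5723, Mul(-73, Rational(1, 57))), Rational(-1, 52633)) = Mul(Add(5723, Rational(-73, 57)), Rational(-1, 52633)) = Mul(Rational(326138, 57), Rational(-1, 52633)) = Rational(-326138, 3000081)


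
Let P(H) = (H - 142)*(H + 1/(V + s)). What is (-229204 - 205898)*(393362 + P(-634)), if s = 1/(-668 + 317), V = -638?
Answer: -86264962972017540/223939 ≈ -3.8522e+11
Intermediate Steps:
s = -1/351 (s = 1/(-351) = -1/351 ≈ -0.0028490)
P(H) = (-142 + H)*(-351/223939 + H) (P(H) = (H - 142)*(H + 1/(-638 - 1/351)) = (-142 + H)*(H + 1/(-223939/351)) = (-142 + H)*(H - 351/223939) = (-142 + H)*(-351/223939 + H))
(-229204 - 205898)*(393362 + P(-634)) = (-229204 - 205898)*(393362 + (49842/223939 + (-634)² - 31799689/223939*(-634))) = -435102*(393362 + (49842/223939 + 401956 + 20161002826/223939)) = -435102*(393362 + 110174677352/223939) = -435102*198263770270/223939 = -86264962972017540/223939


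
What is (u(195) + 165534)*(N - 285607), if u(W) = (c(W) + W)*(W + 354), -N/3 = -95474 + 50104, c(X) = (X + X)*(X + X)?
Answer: -12524184279033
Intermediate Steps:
c(X) = 4*X**2 (c(X) = (2*X)*(2*X) = 4*X**2)
N = 136110 (N = -3*(-95474 + 50104) = -3*(-45370) = 136110)
u(W) = (354 + W)*(W + 4*W**2) (u(W) = (4*W**2 + W)*(W + 354) = (W + 4*W**2)*(354 + W) = (354 + W)*(W + 4*W**2))
(u(195) + 165534)*(N - 285607) = (195*(354 + 4*195**2 + 1417*195) + 165534)*(136110 - 285607) = (195*(354 + 4*38025 + 276315) + 165534)*(-149497) = (195*(354 + 152100 + 276315) + 165534)*(-149497) = (195*428769 + 165534)*(-149497) = (83609955 + 165534)*(-149497) = 83775489*(-149497) = -12524184279033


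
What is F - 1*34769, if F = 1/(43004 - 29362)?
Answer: -474318697/13642 ≈ -34769.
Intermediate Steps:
F = 1/13642 ≈ 7.3303e-5
F - 1*34769 = 1/13642 - 1*34769 = 1/13642 - 34769 = -474318697/13642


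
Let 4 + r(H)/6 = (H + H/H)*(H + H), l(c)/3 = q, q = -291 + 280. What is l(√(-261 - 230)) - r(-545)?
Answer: -3557769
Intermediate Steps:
q = -11
l(c) = -33 (l(c) = 3*(-11) = -33)
r(H) = -24 + 12*H*(1 + H) (r(H) = -24 + 6*((H + H/H)*(H + H)) = -24 + 6*((H + 1)*(2*H)) = -24 + 6*((1 + H)*(2*H)) = -24 + 6*(2*H*(1 + H)) = -24 + 12*H*(1 + H))
l(√(-261 - 230)) - r(-545) = -33 - (-24 + 12*(-545) + 12*(-545)²) = -33 - (-24 - 6540 + 12*297025) = -33 - (-24 - 6540 + 3564300) = -33 - 1*3557736 = -33 - 3557736 = -3557769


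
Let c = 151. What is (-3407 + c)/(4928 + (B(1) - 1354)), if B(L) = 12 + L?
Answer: -3256/3587 ≈ -0.90772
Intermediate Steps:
(-3407 + c)/(4928 + (B(1) - 1354)) = (-3407 + 151)/(4928 + ((12 + 1) - 1354)) = -3256/(4928 + (13 - 1354)) = -3256/(4928 - 1341) = -3256/3587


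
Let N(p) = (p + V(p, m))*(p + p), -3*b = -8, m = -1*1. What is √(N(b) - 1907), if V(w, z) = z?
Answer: I*√17083/3 ≈ 43.567*I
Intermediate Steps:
m = -1
b = 8/3 (b = -⅓*(-8) = 8/3 ≈ 2.6667)
N(p) = 2*p*(-1 + p) (N(p) = (p - 1)*(p + p) = (-1 + p)*(2*p) = 2*p*(-1 + p))
√(N(b) - 1907) = √(2*(8/3)*(-1 + 8/3) - 1907) = √(2*(8/3)*(5/3) - 1907) = √(80/9 - 1907) = √(-17083/9) = I*√17083/3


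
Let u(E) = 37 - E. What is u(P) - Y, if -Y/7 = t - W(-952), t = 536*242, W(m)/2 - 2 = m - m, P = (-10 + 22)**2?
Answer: 907849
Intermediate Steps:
P = 144 (P = 12**2 = 144)
W(m) = 4 (W(m) = 4 + 2*(m - m) = 4 + 2*0 = 4 + 0 = 4)
t = 129712
Y = -907956 (Y = -7*(129712 - 1*4) = -7*(129712 - 4) = -7*129708 = -907956)
u(P) - Y = (37 - 1*144) - 1*(-907956) = (37 - 144) + 907956 = -107 + 907956 = 907849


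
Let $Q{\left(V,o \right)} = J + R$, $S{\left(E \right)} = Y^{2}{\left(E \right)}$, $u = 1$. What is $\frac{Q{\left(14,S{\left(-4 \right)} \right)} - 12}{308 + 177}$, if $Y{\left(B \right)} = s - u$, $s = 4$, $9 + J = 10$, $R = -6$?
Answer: $- \frac{17}{485} \approx -0.035052$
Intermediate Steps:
$J = 1$ ($J = -9 + 10 = 1$)
$Y{\left(B \right)} = 3$ ($Y{\left(B \right)} = 4 - 1 = 3$)
$S{\left(E \right)} = 9$ ($S{\left(E \right)} = 3^{2} = 9$)
$Q{\left(V,o \right)} = -5$ ($Q{\left(V,o \right)} = 1 - 6 = -5$)
$\frac{Q{\left(14,S{\left(-4 \right)} \right)} - 12}{308 + 177} = \frac{-5 - 12}{308 + 177} = - \frac{17}{485}$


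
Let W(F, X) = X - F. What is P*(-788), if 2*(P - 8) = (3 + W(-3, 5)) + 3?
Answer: -11820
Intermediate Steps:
P = 15 (P = 8 + ((3 + (5 - 1*(-3))) + 3)/2 = 8 + ((3 + (5 + 3)) + 3)/2 = 8 + ((3 + 8) + 3)/2 = 8 + (11 + 3)/2 = 8 + (1/2)*14 = 8 + 7 = 15)
P*(-788) = 15*(-788) = -11820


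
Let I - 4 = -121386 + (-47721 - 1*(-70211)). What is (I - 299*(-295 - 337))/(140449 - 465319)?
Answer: -6434/23205 ≈ -0.27727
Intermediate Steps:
I = -98892 (I = 4 + (-121386 + (-47721 - 1*(-70211))) = 4 + (-121386 + (-47721 + 70211)) = 4 + (-121386 + 22490) = 4 - 98896 = -98892)
(I - 299*(-295 - 337))/(140449 - 465319) = (-98892 - 299*(-295 - 337))/(140449 - 465319) = (-98892 - 299*(-632))/(-324870) = (-98892 + 188968)*(-1/324870) = 90076*(-1/324870) = -6434/23205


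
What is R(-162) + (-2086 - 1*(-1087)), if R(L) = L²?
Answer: 25245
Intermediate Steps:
R(-162) + (-2086 - 1*(-1087)) = (-162)² + (-2086 - 1*(-1087)) = 26244 + (-2086 + 1087) = 26244 - 999 = 25245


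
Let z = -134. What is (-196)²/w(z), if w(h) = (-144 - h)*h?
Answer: 9604/335 ≈ 28.669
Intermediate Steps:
w(h) = h*(-144 - h)
(-196)²/w(z) = (-196)²/((-1*(-134)*(144 - 134))) = 38416/((-1*(-134)*10)) = 38416/1340 = 38416*(1/1340) = 9604/335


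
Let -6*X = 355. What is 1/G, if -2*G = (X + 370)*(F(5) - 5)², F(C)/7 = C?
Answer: -1/139875 ≈ -7.1492e-6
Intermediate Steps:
X = -355/6 (X = -⅙*355 = -355/6 ≈ -59.167)
F(C) = 7*C
G = -139875 (G = -(-355/6 + 370)*(7*5 - 5)²/2 = -1865*(35 - 5)²/12 = -1865*30²/12 = -1865*900/12 = -½*279750 = -139875)
1/G = 1/(-139875) = -1/139875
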